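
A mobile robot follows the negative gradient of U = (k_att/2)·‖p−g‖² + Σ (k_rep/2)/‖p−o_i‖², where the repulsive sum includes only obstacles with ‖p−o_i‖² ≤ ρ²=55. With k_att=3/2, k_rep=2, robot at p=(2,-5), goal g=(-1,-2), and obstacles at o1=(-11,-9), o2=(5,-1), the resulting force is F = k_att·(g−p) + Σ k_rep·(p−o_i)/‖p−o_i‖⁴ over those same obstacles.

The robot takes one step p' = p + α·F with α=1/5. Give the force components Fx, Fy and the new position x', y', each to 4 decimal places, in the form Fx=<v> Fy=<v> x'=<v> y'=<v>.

Fx=-4.5096 Fy=4.4872 x'=1.0981 y'=-4.1026

F_att = 3/2·(g−p) = 3/2·(-3,3) = (-4.5000,4.5000)
o1: d²=185 > ρ²=55 → inactive
o2: d²=25 ≤ ρ²=55; F_rep = 2·(-3,-4)/25² = (-0.0096,-0.0128)
F = F_att + ΣF_rep = (-4.5096,4.4872)
p' = p + 1/5·F = (1.0981,-4.1026)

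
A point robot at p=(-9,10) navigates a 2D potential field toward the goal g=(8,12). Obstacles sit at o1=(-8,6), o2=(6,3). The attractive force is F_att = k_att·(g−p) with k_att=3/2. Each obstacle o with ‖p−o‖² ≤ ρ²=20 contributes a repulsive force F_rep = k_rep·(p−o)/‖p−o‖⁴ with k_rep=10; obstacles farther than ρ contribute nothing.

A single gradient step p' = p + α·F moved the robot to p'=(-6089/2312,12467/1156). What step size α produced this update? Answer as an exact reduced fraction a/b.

α = 1/4

F_att = 3/2·(g−p) = 3/2·(17,2) = (25.5000,3.0000)
o1: d²=17 ≤ ρ²=20; F_rep = 10·(-1,4)/17² = (-0.0346,0.1384)
o2: d²=274 > ρ²=20 → inactive
F = F_att + ΣF_rep = (25.4654,3.1384)
Δp = p'−p = (6.3663,0.7846); α = Δx/Fx = (14719/2312) / (14719/578) = 1/4
check: Δy/Fy = (907/1156) / (907/289) = 1/4 ✓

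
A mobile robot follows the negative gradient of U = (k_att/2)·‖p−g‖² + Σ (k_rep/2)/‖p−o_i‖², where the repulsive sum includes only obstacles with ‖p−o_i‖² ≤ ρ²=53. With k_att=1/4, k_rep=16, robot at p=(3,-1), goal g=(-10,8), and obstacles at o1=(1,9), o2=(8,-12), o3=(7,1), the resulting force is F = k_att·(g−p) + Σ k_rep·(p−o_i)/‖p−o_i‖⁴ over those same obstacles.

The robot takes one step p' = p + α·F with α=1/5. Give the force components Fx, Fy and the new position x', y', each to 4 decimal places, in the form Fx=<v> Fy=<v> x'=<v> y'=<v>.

F_att = 1/4·(g−p) = 1/4·(-13,9) = (-3.2500,2.2500)
o1: d²=104 > ρ²=53 → inactive
o2: d²=146 > ρ²=53 → inactive
o3: d²=20 ≤ ρ²=53; F_rep = 16·(-4,-2)/20² = (-0.1600,-0.0800)
F = F_att + ΣF_rep = (-3.4100,2.1700)
p' = p + 1/5·F = (2.3180,-0.5660)

Fx=-3.4100 Fy=2.1700 x'=2.3180 y'=-0.5660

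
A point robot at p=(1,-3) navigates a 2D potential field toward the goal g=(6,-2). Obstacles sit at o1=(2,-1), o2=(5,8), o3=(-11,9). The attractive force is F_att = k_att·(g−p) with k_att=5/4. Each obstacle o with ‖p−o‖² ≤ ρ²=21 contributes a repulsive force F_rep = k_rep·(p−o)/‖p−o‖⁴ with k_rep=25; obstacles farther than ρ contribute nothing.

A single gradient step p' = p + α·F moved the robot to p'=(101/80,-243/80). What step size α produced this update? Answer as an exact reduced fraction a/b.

α = 1/20

F_att = 5/4·(g−p) = 5/4·(5,1) = (6.2500,1.2500)
o1: d²=5 ≤ ρ²=21; F_rep = 25·(-1,-2)/5² = (-1.0000,-2.0000)
o2: d²=137 > ρ²=21 → inactive
o3: d²=288 > ρ²=21 → inactive
F = F_att + ΣF_rep = (5.2500,-0.7500)
Δp = p'−p = (0.2625,-0.0375); α = Δx/Fx = (21/80) / (21/4) = 1/20
check: Δy/Fy = (-3/80) / (-3/4) = 1/20 ✓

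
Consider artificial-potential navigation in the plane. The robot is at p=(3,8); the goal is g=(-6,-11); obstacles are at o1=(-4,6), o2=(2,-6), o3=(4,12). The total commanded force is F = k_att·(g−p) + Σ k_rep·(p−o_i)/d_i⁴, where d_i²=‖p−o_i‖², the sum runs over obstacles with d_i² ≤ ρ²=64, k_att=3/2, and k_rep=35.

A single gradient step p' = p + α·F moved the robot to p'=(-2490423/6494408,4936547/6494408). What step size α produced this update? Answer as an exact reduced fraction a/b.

α = 1/4

F_att = 3/2·(g−p) = 3/2·(-9,-19) = (-13.5000,-28.5000)
o1: d²=53 ≤ ρ²=64; F_rep = 35·(7,2)/53² = (0.0872,0.0249)
o2: d²=197 > ρ²=64 → inactive
o3: d²=17 ≤ ρ²=64; F_rep = 35·(-1,-4)/17² = (-0.1211,-0.4844)
F = F_att + ΣF_rep = (-13.5339,-28.9595)
Δp = p'−p = (-3.3835,-7.2399); α = Δx/Fx = (-21973647/6494408) / (-21973647/1623602) = 1/4
check: Δy/Fy = (-47018717/6494408) / (-47018717/1623602) = 1/4 ✓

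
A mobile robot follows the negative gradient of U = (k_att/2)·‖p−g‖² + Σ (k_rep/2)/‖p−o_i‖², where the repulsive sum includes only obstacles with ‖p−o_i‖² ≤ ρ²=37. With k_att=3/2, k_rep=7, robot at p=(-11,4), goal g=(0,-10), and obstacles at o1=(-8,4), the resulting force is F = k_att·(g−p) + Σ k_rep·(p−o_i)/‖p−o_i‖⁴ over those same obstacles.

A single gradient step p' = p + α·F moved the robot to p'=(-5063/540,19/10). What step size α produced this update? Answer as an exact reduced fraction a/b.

F_att = 3/2·(g−p) = 3/2·(11,-14) = (16.5000,-21.0000)
o1: d²=9 ≤ ρ²=37; F_rep = 7·(-3,0)/9² = (-0.2593,0.0000)
F = F_att + ΣF_rep = (16.2407,-21.0000)
Δp = p'−p = (1.6241,-2.1000); α = Δx/Fx = (877/540) / (877/54) = 1/10
check: Δy/Fy = (-21/10) / (-21) = 1/10 ✓

α = 1/10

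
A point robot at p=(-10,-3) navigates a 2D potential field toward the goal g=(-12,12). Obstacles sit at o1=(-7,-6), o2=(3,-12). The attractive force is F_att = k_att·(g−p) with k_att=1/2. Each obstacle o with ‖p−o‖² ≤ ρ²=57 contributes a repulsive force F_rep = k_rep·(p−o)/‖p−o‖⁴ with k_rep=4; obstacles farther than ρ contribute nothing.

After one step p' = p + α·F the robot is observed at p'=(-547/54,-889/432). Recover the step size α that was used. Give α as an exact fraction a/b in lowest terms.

α = 1/8

F_att = 1/2·(g−p) = 1/2·(-2,15) = (-1.0000,7.5000)
o1: d²=18 ≤ ρ²=57; F_rep = 4·(-3,3)/18² = (-0.0370,0.0370)
o2: d²=250 > ρ²=57 → inactive
F = F_att + ΣF_rep = (-1.0370,7.5370)
Δp = p'−p = (-0.1296,0.9421); α = Δx/Fx = (-7/54) / (-28/27) = 1/8
check: Δy/Fy = (407/432) / (407/54) = 1/8 ✓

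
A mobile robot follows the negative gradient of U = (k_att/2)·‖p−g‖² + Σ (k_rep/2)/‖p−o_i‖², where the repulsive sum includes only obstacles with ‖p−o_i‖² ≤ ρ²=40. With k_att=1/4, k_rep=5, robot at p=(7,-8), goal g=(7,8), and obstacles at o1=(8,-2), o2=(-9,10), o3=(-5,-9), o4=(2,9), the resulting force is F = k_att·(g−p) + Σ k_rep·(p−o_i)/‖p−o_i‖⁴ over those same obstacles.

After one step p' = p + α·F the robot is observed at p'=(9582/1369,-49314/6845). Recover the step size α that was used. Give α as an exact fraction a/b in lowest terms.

α = 1/5

F_att = 1/4·(g−p) = 1/4·(0,16) = (0.0000,4.0000)
o1: d²=37 ≤ ρ²=40; F_rep = 5·(-1,-6)/37² = (-0.0037,-0.0219)
o2: d²=580 > ρ²=40 → inactive
o3: d²=145 > ρ²=40 → inactive
o4: d²=314 > ρ²=40 → inactive
F = F_att + ΣF_rep = (-0.0037,3.9781)
Δp = p'−p = (-0.0007,0.7956); α = Δx/Fx = (-1/1369) / (-5/1369) = 1/5
check: Δy/Fy = (5446/6845) / (5446/1369) = 1/5 ✓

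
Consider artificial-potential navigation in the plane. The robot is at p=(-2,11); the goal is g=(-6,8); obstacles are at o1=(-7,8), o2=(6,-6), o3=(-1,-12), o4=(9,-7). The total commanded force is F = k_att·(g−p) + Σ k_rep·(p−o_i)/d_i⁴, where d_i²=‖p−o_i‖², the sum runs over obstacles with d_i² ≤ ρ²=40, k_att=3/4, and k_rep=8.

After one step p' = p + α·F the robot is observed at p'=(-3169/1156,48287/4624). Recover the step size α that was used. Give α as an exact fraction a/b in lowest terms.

F_att = 3/4·(g−p) = 3/4·(-4,-3) = (-3.0000,-2.2500)
o1: d²=34 ≤ ρ²=40; F_rep = 8·(5,3)/34² = (0.0346,0.0208)
o2: d²=353 > ρ²=40 → inactive
o3: d²=530 > ρ²=40 → inactive
o4: d²=445 > ρ²=40 → inactive
F = F_att + ΣF_rep = (-2.9654,-2.2292)
Δp = p'−p = (-0.7413,-0.5573); α = Δx/Fx = (-857/1156) / (-857/289) = 1/4
check: Δy/Fy = (-2577/4624) / (-2577/1156) = 1/4 ✓

α = 1/4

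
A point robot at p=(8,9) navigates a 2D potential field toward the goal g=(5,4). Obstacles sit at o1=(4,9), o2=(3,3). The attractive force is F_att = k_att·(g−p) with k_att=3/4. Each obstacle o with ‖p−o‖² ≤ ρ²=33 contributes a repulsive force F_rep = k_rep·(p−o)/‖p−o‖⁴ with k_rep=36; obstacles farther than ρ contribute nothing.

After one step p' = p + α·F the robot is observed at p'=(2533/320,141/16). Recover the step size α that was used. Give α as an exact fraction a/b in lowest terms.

F_att = 3/4·(g−p) = 3/4·(-3,-5) = (-2.2500,-3.7500)
o1: d²=16 ≤ ρ²=33; F_rep = 36·(4,0)/16² = (0.5625,0.0000)
o2: d²=61 > ρ²=33 → inactive
F = F_att + ΣF_rep = (-1.6875,-3.7500)
Δp = p'−p = (-0.0844,-0.1875); α = Δx/Fx = (-27/320) / (-27/16) = 1/20
check: Δy/Fy = (-3/16) / (-15/4) = 1/20 ✓

α = 1/20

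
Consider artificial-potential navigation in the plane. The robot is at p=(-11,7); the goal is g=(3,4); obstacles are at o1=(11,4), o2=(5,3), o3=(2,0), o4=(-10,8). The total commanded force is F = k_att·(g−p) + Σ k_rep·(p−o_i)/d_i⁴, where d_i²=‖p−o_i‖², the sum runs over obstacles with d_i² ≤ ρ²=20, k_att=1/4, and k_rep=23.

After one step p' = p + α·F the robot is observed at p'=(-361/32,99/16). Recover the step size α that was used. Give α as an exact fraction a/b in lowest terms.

α = 1/8

F_att = 1/4·(g−p) = 1/4·(14,-3) = (3.5000,-0.7500)
o1: d²=493 > ρ²=20 → inactive
o2: d²=272 > ρ²=20 → inactive
o3: d²=218 > ρ²=20 → inactive
o4: d²=2 ≤ ρ²=20; F_rep = 23·(-1,-1)/2² = (-5.7500,-5.7500)
F = F_att + ΣF_rep = (-2.2500,-6.5000)
Δp = p'−p = (-0.2812,-0.8125); α = Δx/Fx = (-9/32) / (-9/4) = 1/8
check: Δy/Fy = (-13/16) / (-13/2) = 1/8 ✓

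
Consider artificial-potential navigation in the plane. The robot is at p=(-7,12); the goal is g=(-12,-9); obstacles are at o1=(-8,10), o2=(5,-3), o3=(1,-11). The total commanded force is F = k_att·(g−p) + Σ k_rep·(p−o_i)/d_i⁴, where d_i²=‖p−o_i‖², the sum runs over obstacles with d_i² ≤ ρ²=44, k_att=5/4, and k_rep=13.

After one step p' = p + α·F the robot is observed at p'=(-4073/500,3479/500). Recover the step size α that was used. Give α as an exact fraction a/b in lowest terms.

F_att = 5/4·(g−p) = 5/4·(-5,-21) = (-6.2500,-26.2500)
o1: d²=5 ≤ ρ²=44; F_rep = 13·(1,2)/5² = (0.5200,1.0400)
o2: d²=369 > ρ²=44 → inactive
o3: d²=593 > ρ²=44 → inactive
F = F_att + ΣF_rep = (-5.7300,-25.2100)
Δp = p'−p = (-1.1460,-5.0420); α = Δx/Fx = (-573/500) / (-573/100) = 1/5
check: Δy/Fy = (-2521/500) / (-2521/100) = 1/5 ✓

α = 1/5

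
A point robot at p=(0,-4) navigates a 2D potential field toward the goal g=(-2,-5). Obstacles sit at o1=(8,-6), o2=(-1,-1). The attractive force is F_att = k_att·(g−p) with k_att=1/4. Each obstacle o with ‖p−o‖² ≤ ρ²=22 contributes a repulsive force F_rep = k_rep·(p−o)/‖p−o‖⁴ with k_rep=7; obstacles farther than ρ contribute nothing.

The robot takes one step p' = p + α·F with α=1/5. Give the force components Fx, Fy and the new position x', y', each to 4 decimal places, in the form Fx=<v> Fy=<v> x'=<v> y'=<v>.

F_att = 1/4·(g−p) = 1/4·(-2,-1) = (-0.5000,-0.2500)
o1: d²=68 > ρ²=22 → inactive
o2: d²=10 ≤ ρ²=22; F_rep = 7·(1,-3)/10² = (0.0700,-0.2100)
F = F_att + ΣF_rep = (-0.4300,-0.4600)
p' = p + 1/5·F = (-0.0860,-4.0920)

Fx=-0.4300 Fy=-0.4600 x'=-0.0860 y'=-4.0920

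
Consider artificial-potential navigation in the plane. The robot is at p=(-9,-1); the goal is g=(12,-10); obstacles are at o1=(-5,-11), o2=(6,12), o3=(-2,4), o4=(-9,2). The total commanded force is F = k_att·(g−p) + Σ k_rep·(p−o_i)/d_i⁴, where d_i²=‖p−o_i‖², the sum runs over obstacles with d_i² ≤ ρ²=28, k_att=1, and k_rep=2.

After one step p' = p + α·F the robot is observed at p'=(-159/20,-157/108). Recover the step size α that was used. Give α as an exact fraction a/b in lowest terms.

F_att = 1·(g−p) = 1·(21,-9) = (21.0000,-9.0000)
o1: d²=116 > ρ²=28 → inactive
o2: d²=394 > ρ²=28 → inactive
o3: d²=74 > ρ²=28 → inactive
o4: d²=9 ≤ ρ²=28; F_rep = 2·(0,-3)/9² = (0.0000,-0.0741)
F = F_att + ΣF_rep = (21.0000,-9.0741)
Δp = p'−p = (1.0500,-0.4537); α = Δx/Fx = (21/20) / (21) = 1/20
check: Δy/Fy = (-49/108) / (-245/27) = 1/20 ✓

α = 1/20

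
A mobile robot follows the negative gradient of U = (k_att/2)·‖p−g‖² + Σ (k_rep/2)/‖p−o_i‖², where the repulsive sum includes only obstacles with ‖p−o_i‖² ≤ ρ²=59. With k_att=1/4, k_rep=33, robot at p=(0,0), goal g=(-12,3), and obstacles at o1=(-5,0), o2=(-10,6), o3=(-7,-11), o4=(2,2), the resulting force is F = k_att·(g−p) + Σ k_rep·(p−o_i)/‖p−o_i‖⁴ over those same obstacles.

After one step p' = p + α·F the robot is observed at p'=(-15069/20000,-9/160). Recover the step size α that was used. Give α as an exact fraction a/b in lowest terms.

F_att = 1/4·(g−p) = 1/4·(-12,3) = (-3.0000,0.7500)
o1: d²=25 ≤ ρ²=59; F_rep = 33·(5,0)/25² = (0.2640,0.0000)
o2: d²=136 > ρ²=59 → inactive
o3: d²=170 > ρ²=59 → inactive
o4: d²=8 ≤ ρ²=59; F_rep = 33·(-2,-2)/8² = (-1.0312,-1.0312)
F = F_att + ΣF_rep = (-3.7673,-0.2812)
Δp = p'−p = (-0.7534,-0.0563); α = Δx/Fx = (-15069/20000) / (-15069/4000) = 1/5
check: Δy/Fy = (-9/160) / (-9/32) = 1/5 ✓

α = 1/5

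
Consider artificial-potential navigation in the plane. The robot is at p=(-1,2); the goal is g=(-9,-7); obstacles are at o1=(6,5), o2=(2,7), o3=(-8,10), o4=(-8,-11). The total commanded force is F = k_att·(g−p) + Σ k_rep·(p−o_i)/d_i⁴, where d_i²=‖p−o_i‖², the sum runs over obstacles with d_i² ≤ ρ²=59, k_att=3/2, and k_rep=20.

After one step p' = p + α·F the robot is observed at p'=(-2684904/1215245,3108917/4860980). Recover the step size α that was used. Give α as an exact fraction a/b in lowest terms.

α = 1/10

F_att = 3/2·(g−p) = 3/2·(-8,-9) = (-12.0000,-13.5000)
o1: d²=58 ≤ ρ²=59; F_rep = 20·(-7,-3)/58² = (-0.0416,-0.0178)
o2: d²=34 ≤ ρ²=59; F_rep = 20·(-3,-5)/34² = (-0.0519,-0.0865)
o3: d²=113 > ρ²=59 → inactive
o4: d²=218 > ρ²=59 → inactive
F = F_att + ΣF_rep = (-12.0935,-13.6043)
Δp = p'−p = (-1.2094,-1.3604); α = Δx/Fx = (-1469659/1215245) / (-2939318/243049) = 1/10
check: Δy/Fy = (-6613043/4860980) / (-6613043/486098) = 1/10 ✓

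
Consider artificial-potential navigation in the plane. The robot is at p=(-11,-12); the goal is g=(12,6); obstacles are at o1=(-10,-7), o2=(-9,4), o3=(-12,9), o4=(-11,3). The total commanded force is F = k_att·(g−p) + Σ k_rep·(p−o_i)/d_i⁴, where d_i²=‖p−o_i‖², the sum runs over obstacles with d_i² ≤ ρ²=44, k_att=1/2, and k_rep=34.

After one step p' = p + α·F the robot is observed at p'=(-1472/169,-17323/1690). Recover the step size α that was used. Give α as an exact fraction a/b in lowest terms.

α = 1/5

F_att = 1/2·(g−p) = 1/2·(23,18) = (11.5000,9.0000)
o1: d²=26 ≤ ρ²=44; F_rep = 34·(-1,-5)/26² = (-0.0503,-0.2515)
o2: d²=260 > ρ²=44 → inactive
o3: d²=442 > ρ²=44 → inactive
o4: d²=225 > ρ²=44 → inactive
F = F_att + ΣF_rep = (11.4497,8.7485)
Δp = p'−p = (2.2899,1.7497); α = Δx/Fx = (387/169) / (1935/169) = 1/5
check: Δy/Fy = (2957/1690) / (2957/338) = 1/5 ✓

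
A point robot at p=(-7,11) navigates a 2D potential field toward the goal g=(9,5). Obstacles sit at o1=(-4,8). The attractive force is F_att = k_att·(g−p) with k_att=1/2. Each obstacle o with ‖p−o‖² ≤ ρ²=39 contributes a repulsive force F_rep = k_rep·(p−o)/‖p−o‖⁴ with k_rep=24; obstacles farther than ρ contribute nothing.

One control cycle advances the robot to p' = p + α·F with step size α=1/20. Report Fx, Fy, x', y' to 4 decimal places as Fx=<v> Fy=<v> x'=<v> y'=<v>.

Fx=7.7778 Fy=-2.7778 x'=-6.6111 y'=10.8611

F_att = 1/2·(g−p) = 1/2·(16,-6) = (8.0000,-3.0000)
o1: d²=18 ≤ ρ²=39; F_rep = 24·(-3,3)/18² = (-0.2222,0.2222)
F = F_att + ΣF_rep = (7.7778,-2.7778)
p' = p + 1/20·F = (-6.6111,10.8611)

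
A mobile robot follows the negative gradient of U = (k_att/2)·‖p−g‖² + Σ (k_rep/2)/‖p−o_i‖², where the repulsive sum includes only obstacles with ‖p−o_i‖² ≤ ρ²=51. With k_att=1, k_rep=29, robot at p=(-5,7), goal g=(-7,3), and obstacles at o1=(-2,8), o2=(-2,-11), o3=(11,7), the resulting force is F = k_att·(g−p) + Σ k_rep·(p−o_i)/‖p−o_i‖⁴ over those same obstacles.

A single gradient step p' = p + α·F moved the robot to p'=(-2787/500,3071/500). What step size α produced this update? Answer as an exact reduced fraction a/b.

F_att = 1·(g−p) = 1·(-2,-4) = (-2.0000,-4.0000)
o1: d²=10 ≤ ρ²=51; F_rep = 29·(-3,-1)/10² = (-0.8700,-0.2900)
o2: d²=333 > ρ²=51 → inactive
o3: d²=256 > ρ²=51 → inactive
F = F_att + ΣF_rep = (-2.8700,-4.2900)
Δp = p'−p = (-0.5740,-0.8580); α = Δx/Fx = (-287/500) / (-287/100) = 1/5
check: Δy/Fy = (-429/500) / (-429/100) = 1/5 ✓

α = 1/5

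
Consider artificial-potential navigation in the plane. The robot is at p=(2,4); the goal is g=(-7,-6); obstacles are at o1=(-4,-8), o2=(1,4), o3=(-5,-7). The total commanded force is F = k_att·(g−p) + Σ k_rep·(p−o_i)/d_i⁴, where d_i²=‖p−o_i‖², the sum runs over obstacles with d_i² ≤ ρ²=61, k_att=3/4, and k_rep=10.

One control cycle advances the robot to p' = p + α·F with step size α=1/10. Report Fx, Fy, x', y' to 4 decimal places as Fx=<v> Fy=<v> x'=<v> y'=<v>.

F_att = 3/4·(g−p) = 3/4·(-9,-10) = (-6.7500,-7.5000)
o1: d²=180 > ρ²=61 → inactive
o2: d²=1 ≤ ρ²=61; F_rep = 10·(1,0)/1² = (10.0000,0.0000)
o3: d²=170 > ρ²=61 → inactive
F = F_att + ΣF_rep = (3.2500,-7.5000)
p' = p + 1/10·F = (2.3250,3.2500)

Fx=3.2500 Fy=-7.5000 x'=2.3250 y'=3.2500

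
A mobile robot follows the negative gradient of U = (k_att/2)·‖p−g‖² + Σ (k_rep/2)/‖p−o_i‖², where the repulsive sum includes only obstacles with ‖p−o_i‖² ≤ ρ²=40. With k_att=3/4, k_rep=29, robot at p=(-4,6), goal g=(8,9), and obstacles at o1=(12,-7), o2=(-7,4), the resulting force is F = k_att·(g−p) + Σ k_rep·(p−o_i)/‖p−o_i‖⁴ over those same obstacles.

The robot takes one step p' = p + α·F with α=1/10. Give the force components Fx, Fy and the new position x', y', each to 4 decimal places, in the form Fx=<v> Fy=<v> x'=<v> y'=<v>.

Fx=9.5148 Fy=2.5932 x'=-3.0485 y'=6.2593

F_att = 3/4·(g−p) = 3/4·(12,3) = (9.0000,2.2500)
o1: d²=425 > ρ²=40 → inactive
o2: d²=13 ≤ ρ²=40; F_rep = 29·(3,2)/13² = (0.5148,0.3432)
F = F_att + ΣF_rep = (9.5148,2.5932)
p' = p + 1/10·F = (-3.0485,6.2593)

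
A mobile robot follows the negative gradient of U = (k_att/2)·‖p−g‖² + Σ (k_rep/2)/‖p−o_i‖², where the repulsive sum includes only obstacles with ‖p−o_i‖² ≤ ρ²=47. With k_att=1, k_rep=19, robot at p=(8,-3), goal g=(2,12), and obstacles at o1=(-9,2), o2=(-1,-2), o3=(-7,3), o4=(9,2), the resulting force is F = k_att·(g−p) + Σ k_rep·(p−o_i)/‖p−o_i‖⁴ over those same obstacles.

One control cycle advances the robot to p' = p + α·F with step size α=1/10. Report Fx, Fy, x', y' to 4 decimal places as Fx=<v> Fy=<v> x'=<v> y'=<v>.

Fx=-6.0281 Fy=14.8595 x'=7.3972 y'=-1.5141

F_att = 1·(g−p) = 1·(-6,15) = (-6.0000,15.0000)
o1: d²=314 > ρ²=47 → inactive
o2: d²=82 > ρ²=47 → inactive
o3: d²=261 > ρ²=47 → inactive
o4: d²=26 ≤ ρ²=47; F_rep = 19·(-1,-5)/26² = (-0.0281,-0.1405)
F = F_att + ΣF_rep = (-6.0281,14.8595)
p' = p + 1/10·F = (7.3972,-1.5141)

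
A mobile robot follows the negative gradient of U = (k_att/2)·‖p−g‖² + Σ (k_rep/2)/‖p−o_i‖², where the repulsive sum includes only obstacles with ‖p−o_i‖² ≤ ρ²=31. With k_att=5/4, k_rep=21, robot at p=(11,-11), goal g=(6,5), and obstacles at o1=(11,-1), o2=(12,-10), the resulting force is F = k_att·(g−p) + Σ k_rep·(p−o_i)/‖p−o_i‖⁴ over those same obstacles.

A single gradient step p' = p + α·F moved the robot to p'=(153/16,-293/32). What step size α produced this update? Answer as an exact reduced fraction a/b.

α = 1/8

F_att = 5/4·(g−p) = 5/4·(-5,16) = (-6.2500,20.0000)
o1: d²=100 > ρ²=31 → inactive
o2: d²=2 ≤ ρ²=31; F_rep = 21·(-1,-1)/2² = (-5.2500,-5.2500)
F = F_att + ΣF_rep = (-11.5000,14.7500)
Δp = p'−p = (-1.4375,1.8438); α = Δx/Fx = (-23/16) / (-23/2) = 1/8
check: Δy/Fy = (59/32) / (59/4) = 1/8 ✓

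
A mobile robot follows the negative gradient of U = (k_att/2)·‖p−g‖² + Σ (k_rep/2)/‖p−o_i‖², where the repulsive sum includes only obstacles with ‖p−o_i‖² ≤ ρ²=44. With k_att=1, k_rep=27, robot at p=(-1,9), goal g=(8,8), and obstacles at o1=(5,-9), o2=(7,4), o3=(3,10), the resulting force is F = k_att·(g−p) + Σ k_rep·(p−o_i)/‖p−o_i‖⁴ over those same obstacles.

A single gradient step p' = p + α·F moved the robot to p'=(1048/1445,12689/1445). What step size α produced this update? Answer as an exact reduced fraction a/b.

α = 1/5

F_att = 1·(g−p) = 1·(9,-1) = (9.0000,-1.0000)
o1: d²=360 > ρ²=44 → inactive
o2: d²=89 > ρ²=44 → inactive
o3: d²=17 ≤ ρ²=44; F_rep = 27·(-4,-1)/17² = (-0.3737,-0.0934)
F = F_att + ΣF_rep = (8.6263,-1.0934)
Δp = p'−p = (1.7253,-0.2187); α = Δx/Fx = (2493/1445) / (2493/289) = 1/5
check: Δy/Fy = (-316/1445) / (-316/289) = 1/5 ✓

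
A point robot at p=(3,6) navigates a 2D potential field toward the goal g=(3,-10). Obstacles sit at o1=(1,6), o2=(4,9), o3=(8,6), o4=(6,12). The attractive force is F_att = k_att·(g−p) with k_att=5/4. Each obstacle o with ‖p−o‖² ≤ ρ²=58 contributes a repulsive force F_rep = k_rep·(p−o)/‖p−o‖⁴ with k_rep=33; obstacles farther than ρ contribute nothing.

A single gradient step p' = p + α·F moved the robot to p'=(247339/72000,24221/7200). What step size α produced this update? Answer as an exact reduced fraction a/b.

F_att = 5/4·(g−p) = 5/4·(0,-16) = (0.0000,-20.0000)
o1: d²=4 ≤ ρ²=58; F_rep = 33·(2,0)/4² = (4.1250,0.0000)
o2: d²=10 ≤ ρ²=58; F_rep = 33·(-1,-3)/10² = (-0.3300,-0.9900)
o3: d²=25 ≤ ρ²=58; F_rep = 33·(-5,0)/25² = (-0.2640,0.0000)
o4: d²=45 ≤ ρ²=58; F_rep = 33·(-3,-6)/45² = (-0.0489,-0.0978)
F = F_att + ΣF_rep = (3.4821,-21.0878)
Δp = p'−p = (0.4353,-2.6360); α = Δx/Fx = (31339/72000) / (31339/9000) = 1/8
check: Δy/Fy = (-18979/7200) / (-18979/900) = 1/8 ✓

α = 1/8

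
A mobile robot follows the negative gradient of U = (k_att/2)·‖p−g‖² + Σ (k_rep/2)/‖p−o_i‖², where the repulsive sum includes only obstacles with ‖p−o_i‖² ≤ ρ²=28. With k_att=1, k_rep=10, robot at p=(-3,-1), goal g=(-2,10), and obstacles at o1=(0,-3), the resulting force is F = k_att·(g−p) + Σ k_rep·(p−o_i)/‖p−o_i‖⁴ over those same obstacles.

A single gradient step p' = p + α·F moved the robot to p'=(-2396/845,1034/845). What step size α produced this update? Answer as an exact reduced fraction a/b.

α = 1/5

F_att = 1·(g−p) = 1·(1,11) = (1.0000,11.0000)
o1: d²=13 ≤ ρ²=28; F_rep = 10·(-3,2)/13² = (-0.1775,0.1183)
F = F_att + ΣF_rep = (0.8225,11.1183)
Δp = p'−p = (0.1645,2.2237); α = Δx/Fx = (139/845) / (139/169) = 1/5
check: Δy/Fy = (1879/845) / (1879/169) = 1/5 ✓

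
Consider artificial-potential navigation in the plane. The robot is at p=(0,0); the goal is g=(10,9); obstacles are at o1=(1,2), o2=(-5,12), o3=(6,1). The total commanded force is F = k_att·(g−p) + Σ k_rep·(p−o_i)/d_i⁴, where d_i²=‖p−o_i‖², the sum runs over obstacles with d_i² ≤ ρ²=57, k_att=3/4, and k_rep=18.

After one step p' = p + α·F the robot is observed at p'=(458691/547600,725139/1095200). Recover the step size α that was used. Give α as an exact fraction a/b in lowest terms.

α = 1/8

F_att = 3/4·(g−p) = 3/4·(10,9) = (7.5000,6.7500)
o1: d²=5 ≤ ρ²=57; F_rep = 18·(-1,-2)/5² = (-0.7200,-1.4400)
o2: d²=169 > ρ²=57 → inactive
o3: d²=37 ≤ ρ²=57; F_rep = 18·(-6,-1)/37² = (-0.0789,-0.0131)
F = F_att + ΣF_rep = (6.7011,5.2969)
Δp = p'−p = (0.8376,0.6621); α = Δx/Fx = (458691/547600) / (458691/68450) = 1/8
check: Δy/Fy = (725139/1095200) / (725139/136900) = 1/8 ✓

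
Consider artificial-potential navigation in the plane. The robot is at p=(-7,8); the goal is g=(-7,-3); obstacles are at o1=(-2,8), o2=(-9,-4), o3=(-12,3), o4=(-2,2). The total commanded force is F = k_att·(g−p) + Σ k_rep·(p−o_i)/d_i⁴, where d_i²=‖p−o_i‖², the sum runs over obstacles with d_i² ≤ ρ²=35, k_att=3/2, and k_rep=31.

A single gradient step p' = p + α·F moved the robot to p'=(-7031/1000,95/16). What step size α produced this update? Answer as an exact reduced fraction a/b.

F_att = 3/2·(g−p) = 3/2·(0,-11) = (0.0000,-16.5000)
o1: d²=25 ≤ ρ²=35; F_rep = 31·(-5,0)/25² = (-0.2480,0.0000)
o2: d²=148 > ρ²=35 → inactive
o3: d²=50 > ρ²=35 → inactive
o4: d²=61 > ρ²=35 → inactive
F = F_att + ΣF_rep = (-0.2480,-16.5000)
Δp = p'−p = (-0.0310,-2.0625); α = Δx/Fx = (-31/1000) / (-31/125) = 1/8
check: Δy/Fy = (-33/16) / (-33/2) = 1/8 ✓

α = 1/8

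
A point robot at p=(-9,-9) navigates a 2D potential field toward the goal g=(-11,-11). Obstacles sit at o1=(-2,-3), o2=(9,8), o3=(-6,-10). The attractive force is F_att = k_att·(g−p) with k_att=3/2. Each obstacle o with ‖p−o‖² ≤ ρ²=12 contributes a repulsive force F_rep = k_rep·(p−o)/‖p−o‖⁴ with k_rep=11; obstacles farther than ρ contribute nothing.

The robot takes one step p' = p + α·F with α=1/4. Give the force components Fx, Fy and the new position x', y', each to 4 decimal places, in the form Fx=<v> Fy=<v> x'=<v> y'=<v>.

F_att = 3/2·(g−p) = 3/2·(-2,-2) = (-3.0000,-3.0000)
o1: d²=85 > ρ²=12 → inactive
o2: d²=613 > ρ²=12 → inactive
o3: d²=10 ≤ ρ²=12; F_rep = 11·(-3,1)/10² = (-0.3300,0.1100)
F = F_att + ΣF_rep = (-3.3300,-2.8900)
p' = p + 1/4·F = (-9.8325,-9.7225)

Fx=-3.3300 Fy=-2.8900 x'=-9.8325 y'=-9.7225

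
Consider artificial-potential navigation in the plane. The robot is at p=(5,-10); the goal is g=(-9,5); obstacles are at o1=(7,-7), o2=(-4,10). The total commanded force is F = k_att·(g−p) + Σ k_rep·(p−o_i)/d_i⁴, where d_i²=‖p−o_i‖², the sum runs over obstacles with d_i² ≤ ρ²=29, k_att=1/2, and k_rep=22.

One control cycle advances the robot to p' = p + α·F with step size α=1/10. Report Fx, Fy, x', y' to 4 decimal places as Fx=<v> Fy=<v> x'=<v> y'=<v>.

Fx=-7.2604 Fy=7.1095 x'=4.2740 y'=-9.2891

F_att = 1/2·(g−p) = 1/2·(-14,15) = (-7.0000,7.5000)
o1: d²=13 ≤ ρ²=29; F_rep = 22·(-2,-3)/13² = (-0.2604,-0.3905)
o2: d²=481 > ρ²=29 → inactive
F = F_att + ΣF_rep = (-7.2604,7.1095)
p' = p + 1/10·F = (4.2740,-9.2891)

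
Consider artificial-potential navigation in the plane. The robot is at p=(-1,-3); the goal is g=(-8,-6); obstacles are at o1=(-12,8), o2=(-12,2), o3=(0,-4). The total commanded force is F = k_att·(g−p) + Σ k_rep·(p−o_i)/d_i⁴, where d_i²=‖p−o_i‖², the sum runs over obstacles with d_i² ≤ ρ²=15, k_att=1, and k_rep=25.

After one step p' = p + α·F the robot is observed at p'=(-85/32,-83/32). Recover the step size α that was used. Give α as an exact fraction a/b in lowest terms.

F_att = 1·(g−p) = 1·(-7,-3) = (-7.0000,-3.0000)
o1: d²=242 > ρ²=15 → inactive
o2: d²=146 > ρ²=15 → inactive
o3: d²=2 ≤ ρ²=15; F_rep = 25·(-1,1)/2² = (-6.2500,6.2500)
F = F_att + ΣF_rep = (-13.2500,3.2500)
Δp = p'−p = (-1.6562,0.4062); α = Δx/Fx = (-53/32) / (-53/4) = 1/8
check: Δy/Fy = (13/32) / (13/4) = 1/8 ✓

α = 1/8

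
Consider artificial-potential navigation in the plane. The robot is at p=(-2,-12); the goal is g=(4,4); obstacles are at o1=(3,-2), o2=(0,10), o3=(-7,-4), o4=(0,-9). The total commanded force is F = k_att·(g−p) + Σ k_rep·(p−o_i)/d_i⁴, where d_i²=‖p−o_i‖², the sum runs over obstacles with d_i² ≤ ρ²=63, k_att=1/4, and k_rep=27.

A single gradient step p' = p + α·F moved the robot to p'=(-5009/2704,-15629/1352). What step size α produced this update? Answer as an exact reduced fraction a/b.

α = 1/8

F_att = 1/4·(g−p) = 1/4·(6,16) = (1.5000,4.0000)
o1: d²=125 > ρ²=63 → inactive
o2: d²=488 > ρ²=63 → inactive
o3: d²=89 > ρ²=63 → inactive
o4: d²=13 ≤ ρ²=63; F_rep = 27·(-2,-3)/13² = (-0.3195,-0.4793)
F = F_att + ΣF_rep = (1.1805,3.5207)
Δp = p'−p = (0.1476,0.4401); α = Δx/Fx = (399/2704) / (399/338) = 1/8
check: Δy/Fy = (595/1352) / (595/169) = 1/8 ✓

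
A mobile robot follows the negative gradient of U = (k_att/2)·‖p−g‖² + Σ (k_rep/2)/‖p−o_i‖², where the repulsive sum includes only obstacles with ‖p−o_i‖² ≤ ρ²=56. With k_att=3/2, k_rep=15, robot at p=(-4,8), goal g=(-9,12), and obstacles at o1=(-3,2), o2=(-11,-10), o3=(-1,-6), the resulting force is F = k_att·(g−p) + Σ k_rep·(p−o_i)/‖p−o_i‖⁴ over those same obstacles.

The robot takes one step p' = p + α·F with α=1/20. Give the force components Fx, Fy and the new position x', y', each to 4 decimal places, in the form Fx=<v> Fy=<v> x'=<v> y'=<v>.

Fx=-7.5110 Fy=6.0657 x'=-4.3755 y'=8.3033

F_att = 3/2·(g−p) = 3/2·(-5,4) = (-7.5000,6.0000)
o1: d²=37 ≤ ρ²=56; F_rep = 15·(-1,6)/37² = (-0.0110,0.0657)
o2: d²=373 > ρ²=56 → inactive
o3: d²=205 > ρ²=56 → inactive
F = F_att + ΣF_rep = (-7.5110,6.0657)
p' = p + 1/20·F = (-4.3755,8.3033)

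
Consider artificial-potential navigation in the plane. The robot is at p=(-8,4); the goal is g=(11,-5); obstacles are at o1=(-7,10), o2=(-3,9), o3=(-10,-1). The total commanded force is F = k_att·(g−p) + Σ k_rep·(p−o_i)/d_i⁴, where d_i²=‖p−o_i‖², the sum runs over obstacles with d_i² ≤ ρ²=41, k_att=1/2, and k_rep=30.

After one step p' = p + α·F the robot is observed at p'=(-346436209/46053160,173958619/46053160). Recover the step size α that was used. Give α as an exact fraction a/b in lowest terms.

α = 1/20

F_att = 1/2·(g−p) = 1/2·(19,-9) = (9.5000,-4.5000)
o1: d²=37 ≤ ρ²=41; F_rep = 30·(-1,-6)/37² = (-0.0219,-0.1315)
o2: d²=50 > ρ²=41 → inactive
o3: d²=29 ≤ ρ²=41; F_rep = 30·(2,5)/29² = (0.0713,0.1784)
F = F_att + ΣF_rep = (9.5494,-4.4531)
Δp = p'−p = (0.4775,-0.2227); α = Δx/Fx = (21989071/46053160) / (21989071/2302658) = 1/20
check: Δy/Fy = (-10254021/46053160) / (-10254021/2302658) = 1/20 ✓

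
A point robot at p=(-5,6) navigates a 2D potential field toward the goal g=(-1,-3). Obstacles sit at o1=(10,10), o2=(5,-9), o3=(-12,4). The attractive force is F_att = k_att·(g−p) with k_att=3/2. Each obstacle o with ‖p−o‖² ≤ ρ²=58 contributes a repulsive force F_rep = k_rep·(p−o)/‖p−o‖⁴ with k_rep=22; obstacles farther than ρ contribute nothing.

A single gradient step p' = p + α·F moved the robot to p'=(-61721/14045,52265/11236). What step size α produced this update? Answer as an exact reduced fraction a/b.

F_att = 3/2·(g−p) = 3/2·(4,-9) = (6.0000,-13.5000)
o1: d²=241 > ρ²=58 → inactive
o2: d²=325 > ρ²=58 → inactive
o3: d²=53 ≤ ρ²=58; F_rep = 22·(7,2)/53² = (0.0548,0.0157)
F = F_att + ΣF_rep = (6.0548,-13.4843)
Δp = p'−p = (0.6055,-1.3484); α = Δx/Fx = (8504/14045) / (17008/2809) = 1/10
check: Δy/Fy = (-15151/11236) / (-75755/5618) = 1/10 ✓

α = 1/10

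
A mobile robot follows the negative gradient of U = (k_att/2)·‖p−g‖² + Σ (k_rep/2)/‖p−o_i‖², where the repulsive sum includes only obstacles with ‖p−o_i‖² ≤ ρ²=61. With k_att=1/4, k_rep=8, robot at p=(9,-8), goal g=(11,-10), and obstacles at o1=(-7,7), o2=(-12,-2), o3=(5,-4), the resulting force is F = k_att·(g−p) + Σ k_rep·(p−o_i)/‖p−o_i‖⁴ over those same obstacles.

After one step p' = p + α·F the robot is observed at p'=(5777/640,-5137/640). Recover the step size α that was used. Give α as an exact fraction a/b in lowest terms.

F_att = 1/4·(g−p) = 1/4·(2,-2) = (0.5000,-0.5000)
o1: d²=481 > ρ²=61 → inactive
o2: d²=477 > ρ²=61 → inactive
o3: d²=32 ≤ ρ²=61; F_rep = 8·(4,-4)/32² = (0.0312,-0.0312)
F = F_att + ΣF_rep = (0.5312,-0.5312)
Δp = p'−p = (0.0266,-0.0266); α = Δx/Fx = (17/640) / (17/32) = 1/20
check: Δy/Fy = (-17/640) / (-17/32) = 1/20 ✓

α = 1/20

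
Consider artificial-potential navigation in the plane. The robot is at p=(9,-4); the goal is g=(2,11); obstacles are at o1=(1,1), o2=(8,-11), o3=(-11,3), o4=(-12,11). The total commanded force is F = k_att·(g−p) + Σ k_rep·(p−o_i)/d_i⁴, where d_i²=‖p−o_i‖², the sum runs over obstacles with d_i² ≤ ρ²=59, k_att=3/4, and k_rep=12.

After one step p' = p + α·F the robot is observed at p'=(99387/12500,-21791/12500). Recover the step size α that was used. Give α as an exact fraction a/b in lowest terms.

α = 1/5

F_att = 3/4·(g−p) = 3/4·(-7,15) = (-5.2500,11.2500)
o1: d²=89 > ρ²=59 → inactive
o2: d²=50 ≤ ρ²=59; F_rep = 12·(1,7)/50² = (0.0048,0.0336)
o3: d²=449 > ρ²=59 → inactive
o4: d²=666 > ρ²=59 → inactive
F = F_att + ΣF_rep = (-5.2452,11.2836)
Δp = p'−p = (-1.0490,2.2567); α = Δx/Fx = (-13113/12500) / (-13113/2500) = 1/5
check: Δy/Fy = (28209/12500) / (28209/2500) = 1/5 ✓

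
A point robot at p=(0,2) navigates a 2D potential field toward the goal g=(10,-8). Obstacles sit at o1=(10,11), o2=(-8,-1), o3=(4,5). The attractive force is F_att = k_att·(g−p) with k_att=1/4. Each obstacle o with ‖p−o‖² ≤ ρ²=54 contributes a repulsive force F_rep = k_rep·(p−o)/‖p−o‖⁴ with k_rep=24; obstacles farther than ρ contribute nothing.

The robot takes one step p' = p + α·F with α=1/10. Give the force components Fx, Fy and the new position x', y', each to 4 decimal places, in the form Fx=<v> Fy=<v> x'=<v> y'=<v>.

Fx=2.3464 Fy=-2.6152 x'=0.2346 y'=1.7385

F_att = 1/4·(g−p) = 1/4·(10,-10) = (2.5000,-2.5000)
o1: d²=181 > ρ²=54 → inactive
o2: d²=73 > ρ²=54 → inactive
o3: d²=25 ≤ ρ²=54; F_rep = 24·(-4,-3)/25² = (-0.1536,-0.1152)
F = F_att + ΣF_rep = (2.3464,-2.6152)
p' = p + 1/10·F = (0.2346,1.7385)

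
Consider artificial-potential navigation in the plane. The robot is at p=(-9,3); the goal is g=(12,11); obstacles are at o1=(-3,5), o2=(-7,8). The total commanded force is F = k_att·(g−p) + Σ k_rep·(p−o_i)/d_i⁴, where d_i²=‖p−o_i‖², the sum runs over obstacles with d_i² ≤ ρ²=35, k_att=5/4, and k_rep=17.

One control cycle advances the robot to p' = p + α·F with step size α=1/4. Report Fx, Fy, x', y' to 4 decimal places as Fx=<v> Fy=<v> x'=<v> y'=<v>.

Fx=26.2096 Fy=9.8989 x'=-2.4476 y'=5.4747

F_att = 5/4·(g−p) = 5/4·(21,8) = (26.2500,10.0000)
o1: d²=40 > ρ²=35 → inactive
o2: d²=29 ≤ ρ²=35; F_rep = 17·(-2,-5)/29² = (-0.0404,-0.1011)
F = F_att + ΣF_rep = (26.2096,9.8989)
p' = p + 1/4·F = (-2.4476,5.4747)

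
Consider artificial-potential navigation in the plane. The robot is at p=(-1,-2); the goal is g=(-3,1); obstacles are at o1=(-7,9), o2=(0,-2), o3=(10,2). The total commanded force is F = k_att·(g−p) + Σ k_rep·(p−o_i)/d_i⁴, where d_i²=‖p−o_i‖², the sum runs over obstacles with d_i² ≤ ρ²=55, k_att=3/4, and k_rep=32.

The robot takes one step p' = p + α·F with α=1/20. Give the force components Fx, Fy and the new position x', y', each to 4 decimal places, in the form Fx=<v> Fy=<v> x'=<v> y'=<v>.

F_att = 3/4·(g−p) = 3/4·(-2,3) = (-1.5000,2.2500)
o1: d²=157 > ρ²=55 → inactive
o2: d²=1 ≤ ρ²=55; F_rep = 32·(-1,0)/1² = (-32.0000,0.0000)
o3: d²=137 > ρ²=55 → inactive
F = F_att + ΣF_rep = (-33.5000,2.2500)
p' = p + 1/20·F = (-2.6750,-1.8875)

Fx=-33.5000 Fy=2.2500 x'=-2.6750 y'=-1.8875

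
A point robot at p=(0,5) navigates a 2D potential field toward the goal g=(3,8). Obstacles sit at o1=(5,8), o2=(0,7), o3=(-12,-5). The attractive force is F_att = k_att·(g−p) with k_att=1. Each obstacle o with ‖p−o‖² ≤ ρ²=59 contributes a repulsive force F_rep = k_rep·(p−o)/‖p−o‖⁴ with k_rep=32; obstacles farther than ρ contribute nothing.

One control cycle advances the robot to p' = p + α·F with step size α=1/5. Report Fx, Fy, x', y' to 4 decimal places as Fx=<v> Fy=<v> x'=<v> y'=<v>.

Fx=2.8616 Fy=-1.0830 x'=0.5723 y'=4.7834

F_att = 1·(g−p) = 1·(3,3) = (3.0000,3.0000)
o1: d²=34 ≤ ρ²=59; F_rep = 32·(-5,-3)/34² = (-0.1384,-0.0830)
o2: d²=4 ≤ ρ²=59; F_rep = 32·(0,-2)/4² = (0.0000,-4.0000)
o3: d²=244 > ρ²=59 → inactive
F = F_att + ΣF_rep = (2.8616,-1.0830)
p' = p + 1/5·F = (0.5723,4.7834)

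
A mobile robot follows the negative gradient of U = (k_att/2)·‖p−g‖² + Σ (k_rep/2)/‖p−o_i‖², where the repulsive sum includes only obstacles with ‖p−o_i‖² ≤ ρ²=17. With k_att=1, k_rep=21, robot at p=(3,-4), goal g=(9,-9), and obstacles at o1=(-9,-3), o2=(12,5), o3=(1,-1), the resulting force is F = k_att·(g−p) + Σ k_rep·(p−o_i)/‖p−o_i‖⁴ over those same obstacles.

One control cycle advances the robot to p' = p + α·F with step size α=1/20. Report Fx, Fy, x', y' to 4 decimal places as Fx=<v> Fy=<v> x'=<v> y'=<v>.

Fx=6.2485 Fy=-5.3728 x'=3.3124 y'=-4.2686

F_att = 1·(g−p) = 1·(6,-5) = (6.0000,-5.0000)
o1: d²=145 > ρ²=17 → inactive
o2: d²=162 > ρ²=17 → inactive
o3: d²=13 ≤ ρ²=17; F_rep = 21·(2,-3)/13² = (0.2485,-0.3728)
F = F_att + ΣF_rep = (6.2485,-5.3728)
p' = p + 1/20·F = (3.3124,-4.2686)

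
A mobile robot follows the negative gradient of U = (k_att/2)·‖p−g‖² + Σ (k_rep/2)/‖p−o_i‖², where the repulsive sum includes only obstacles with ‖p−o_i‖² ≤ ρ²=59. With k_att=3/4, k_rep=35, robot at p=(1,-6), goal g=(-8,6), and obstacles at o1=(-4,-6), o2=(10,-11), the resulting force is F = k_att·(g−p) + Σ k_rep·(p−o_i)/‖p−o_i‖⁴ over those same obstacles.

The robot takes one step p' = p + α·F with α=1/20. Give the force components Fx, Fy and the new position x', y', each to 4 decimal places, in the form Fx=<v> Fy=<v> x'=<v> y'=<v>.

F_att = 3/4·(g−p) = 3/4·(-9,12) = (-6.7500,9.0000)
o1: d²=25 ≤ ρ²=59; F_rep = 35·(5,0)/25² = (0.2800,0.0000)
o2: d²=106 > ρ²=59 → inactive
F = F_att + ΣF_rep = (-6.4700,9.0000)
p' = p + 1/20·F = (0.6765,-5.5500)

Fx=-6.4700 Fy=9.0000 x'=0.6765 y'=-5.5500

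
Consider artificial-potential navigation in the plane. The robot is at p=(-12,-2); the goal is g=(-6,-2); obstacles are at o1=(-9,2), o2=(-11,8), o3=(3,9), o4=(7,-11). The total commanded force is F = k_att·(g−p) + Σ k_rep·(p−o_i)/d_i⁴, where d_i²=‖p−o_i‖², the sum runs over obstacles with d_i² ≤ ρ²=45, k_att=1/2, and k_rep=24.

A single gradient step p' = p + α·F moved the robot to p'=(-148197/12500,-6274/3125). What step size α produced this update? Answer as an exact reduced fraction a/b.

F_att = 1/2·(g−p) = 1/2·(6,0) = (3.0000,0.0000)
o1: d²=25 ≤ ρ²=45; F_rep = 24·(-3,-4)/25² = (-0.1152,-0.1536)
o2: d²=101 > ρ²=45 → inactive
o3: d²=346 > ρ²=45 → inactive
o4: d²=442 > ρ²=45 → inactive
F = F_att + ΣF_rep = (2.8848,-0.1536)
Δp = p'−p = (0.1442,-0.0077); α = Δx/Fx = (1803/12500) / (1803/625) = 1/20
check: Δy/Fy = (-24/3125) / (-96/625) = 1/20 ✓

α = 1/20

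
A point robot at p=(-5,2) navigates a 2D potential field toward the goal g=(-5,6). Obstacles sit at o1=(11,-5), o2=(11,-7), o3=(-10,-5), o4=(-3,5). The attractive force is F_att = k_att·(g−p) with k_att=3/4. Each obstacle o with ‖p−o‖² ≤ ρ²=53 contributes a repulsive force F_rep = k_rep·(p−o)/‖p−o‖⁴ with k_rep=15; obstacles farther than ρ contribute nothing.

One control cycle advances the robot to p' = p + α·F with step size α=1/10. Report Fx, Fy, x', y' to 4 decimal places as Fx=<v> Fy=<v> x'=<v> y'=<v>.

Fx=-0.1775 Fy=2.7337 x'=-5.0178 y'=2.2734

F_att = 3/4·(g−p) = 3/4·(0,4) = (0.0000,3.0000)
o1: d²=305 > ρ²=53 → inactive
o2: d²=337 > ρ²=53 → inactive
o3: d²=74 > ρ²=53 → inactive
o4: d²=13 ≤ ρ²=53; F_rep = 15·(-2,-3)/13² = (-0.1775,-0.2663)
F = F_att + ΣF_rep = (-0.1775,2.7337)
p' = p + 1/10·F = (-5.0178,2.2734)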